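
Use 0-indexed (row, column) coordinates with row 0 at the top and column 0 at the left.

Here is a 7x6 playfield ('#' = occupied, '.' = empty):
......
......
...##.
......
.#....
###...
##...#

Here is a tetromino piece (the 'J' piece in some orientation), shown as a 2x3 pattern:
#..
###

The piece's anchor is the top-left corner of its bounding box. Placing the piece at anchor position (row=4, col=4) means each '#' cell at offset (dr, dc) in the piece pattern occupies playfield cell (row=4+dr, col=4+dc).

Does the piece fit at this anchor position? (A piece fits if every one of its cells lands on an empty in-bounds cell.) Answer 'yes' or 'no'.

Check each piece cell at anchor (4, 4):
  offset (0,0) -> (4,4): empty -> OK
  offset (1,0) -> (5,4): empty -> OK
  offset (1,1) -> (5,5): empty -> OK
  offset (1,2) -> (5,6): out of bounds -> FAIL
All cells valid: no

Answer: no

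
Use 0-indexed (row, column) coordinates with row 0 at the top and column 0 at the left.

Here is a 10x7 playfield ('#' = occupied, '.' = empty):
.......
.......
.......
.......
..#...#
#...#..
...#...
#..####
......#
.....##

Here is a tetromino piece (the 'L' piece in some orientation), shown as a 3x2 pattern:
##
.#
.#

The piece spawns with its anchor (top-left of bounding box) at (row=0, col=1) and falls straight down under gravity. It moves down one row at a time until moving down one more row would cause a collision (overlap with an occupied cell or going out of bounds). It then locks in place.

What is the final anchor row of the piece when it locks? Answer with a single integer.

Answer: 1

Derivation:
Spawn at (row=0, col=1). Try each row:
  row 0: fits
  row 1: fits
  row 2: blocked -> lock at row 1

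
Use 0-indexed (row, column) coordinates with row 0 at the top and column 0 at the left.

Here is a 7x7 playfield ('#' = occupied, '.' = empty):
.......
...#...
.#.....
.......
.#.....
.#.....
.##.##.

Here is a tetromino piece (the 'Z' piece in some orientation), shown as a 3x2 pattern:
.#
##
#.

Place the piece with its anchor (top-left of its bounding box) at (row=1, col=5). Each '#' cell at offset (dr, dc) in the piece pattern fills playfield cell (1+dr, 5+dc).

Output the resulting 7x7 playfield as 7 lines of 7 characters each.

Fill (1+0,5+1) = (1,6)
Fill (1+1,5+0) = (2,5)
Fill (1+1,5+1) = (2,6)
Fill (1+2,5+0) = (3,5)

Answer: .......
...#..#
.#...##
.....#.
.#.....
.#.....
.##.##.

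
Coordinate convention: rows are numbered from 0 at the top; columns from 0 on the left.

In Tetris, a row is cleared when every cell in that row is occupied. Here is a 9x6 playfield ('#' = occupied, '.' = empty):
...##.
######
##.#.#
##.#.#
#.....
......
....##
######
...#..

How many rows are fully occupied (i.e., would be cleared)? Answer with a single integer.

Check each row:
  row 0: 4 empty cells -> not full
  row 1: 0 empty cells -> FULL (clear)
  row 2: 2 empty cells -> not full
  row 3: 2 empty cells -> not full
  row 4: 5 empty cells -> not full
  row 5: 6 empty cells -> not full
  row 6: 4 empty cells -> not full
  row 7: 0 empty cells -> FULL (clear)
  row 8: 5 empty cells -> not full
Total rows cleared: 2

Answer: 2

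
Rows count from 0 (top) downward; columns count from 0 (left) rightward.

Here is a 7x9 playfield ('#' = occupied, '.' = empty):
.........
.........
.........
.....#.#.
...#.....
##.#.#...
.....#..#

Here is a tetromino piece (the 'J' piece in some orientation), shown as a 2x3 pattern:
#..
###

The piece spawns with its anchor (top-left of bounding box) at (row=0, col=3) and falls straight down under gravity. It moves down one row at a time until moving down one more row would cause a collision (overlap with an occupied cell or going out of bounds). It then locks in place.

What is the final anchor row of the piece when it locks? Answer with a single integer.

Answer: 1

Derivation:
Spawn at (row=0, col=3). Try each row:
  row 0: fits
  row 1: fits
  row 2: blocked -> lock at row 1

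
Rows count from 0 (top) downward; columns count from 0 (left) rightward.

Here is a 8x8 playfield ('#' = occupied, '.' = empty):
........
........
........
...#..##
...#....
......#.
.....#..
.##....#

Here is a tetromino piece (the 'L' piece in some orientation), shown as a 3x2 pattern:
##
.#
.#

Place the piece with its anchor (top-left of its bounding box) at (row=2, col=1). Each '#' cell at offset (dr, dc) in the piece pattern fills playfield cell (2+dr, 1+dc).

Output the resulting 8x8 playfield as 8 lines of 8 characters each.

Fill (2+0,1+0) = (2,1)
Fill (2+0,1+1) = (2,2)
Fill (2+1,1+1) = (3,2)
Fill (2+2,1+1) = (4,2)

Answer: ........
........
.##.....
..##..##
..##....
......#.
.....#..
.##....#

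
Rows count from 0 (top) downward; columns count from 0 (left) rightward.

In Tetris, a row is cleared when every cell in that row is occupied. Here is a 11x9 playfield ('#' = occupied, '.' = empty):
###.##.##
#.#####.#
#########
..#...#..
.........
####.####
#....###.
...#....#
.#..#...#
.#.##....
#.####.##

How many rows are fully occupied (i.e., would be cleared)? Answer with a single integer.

Answer: 1

Derivation:
Check each row:
  row 0: 2 empty cells -> not full
  row 1: 2 empty cells -> not full
  row 2: 0 empty cells -> FULL (clear)
  row 3: 7 empty cells -> not full
  row 4: 9 empty cells -> not full
  row 5: 1 empty cell -> not full
  row 6: 5 empty cells -> not full
  row 7: 7 empty cells -> not full
  row 8: 6 empty cells -> not full
  row 9: 6 empty cells -> not full
  row 10: 2 empty cells -> not full
Total rows cleared: 1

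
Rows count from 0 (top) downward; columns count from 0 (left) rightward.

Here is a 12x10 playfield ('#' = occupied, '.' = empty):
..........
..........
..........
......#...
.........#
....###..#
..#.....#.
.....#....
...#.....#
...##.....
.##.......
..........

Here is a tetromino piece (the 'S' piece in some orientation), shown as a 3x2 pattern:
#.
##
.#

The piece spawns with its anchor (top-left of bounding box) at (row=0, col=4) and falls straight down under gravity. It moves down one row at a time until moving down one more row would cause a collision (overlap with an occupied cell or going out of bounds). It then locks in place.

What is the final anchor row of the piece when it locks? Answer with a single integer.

Answer: 2

Derivation:
Spawn at (row=0, col=4). Try each row:
  row 0: fits
  row 1: fits
  row 2: fits
  row 3: blocked -> lock at row 2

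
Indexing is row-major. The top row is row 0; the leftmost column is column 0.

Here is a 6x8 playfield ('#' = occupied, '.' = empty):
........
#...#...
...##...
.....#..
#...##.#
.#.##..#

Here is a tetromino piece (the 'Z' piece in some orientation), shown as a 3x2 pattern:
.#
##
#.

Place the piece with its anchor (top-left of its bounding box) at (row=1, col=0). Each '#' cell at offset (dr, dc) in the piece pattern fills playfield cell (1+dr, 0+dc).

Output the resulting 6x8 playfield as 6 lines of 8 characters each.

Answer: ........
##..#...
##.##...
#....#..
#...##.#
.#.##..#

Derivation:
Fill (1+0,0+1) = (1,1)
Fill (1+1,0+0) = (2,0)
Fill (1+1,0+1) = (2,1)
Fill (1+2,0+0) = (3,0)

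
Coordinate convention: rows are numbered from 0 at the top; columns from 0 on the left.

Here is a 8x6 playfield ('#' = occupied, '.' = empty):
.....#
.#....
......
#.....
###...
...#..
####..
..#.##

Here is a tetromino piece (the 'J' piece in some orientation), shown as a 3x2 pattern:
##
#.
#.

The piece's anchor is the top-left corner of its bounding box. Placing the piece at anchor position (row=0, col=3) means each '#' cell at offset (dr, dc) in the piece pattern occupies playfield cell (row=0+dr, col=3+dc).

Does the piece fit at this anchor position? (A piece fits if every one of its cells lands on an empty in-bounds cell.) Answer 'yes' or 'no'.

Check each piece cell at anchor (0, 3):
  offset (0,0) -> (0,3): empty -> OK
  offset (0,1) -> (0,4): empty -> OK
  offset (1,0) -> (1,3): empty -> OK
  offset (2,0) -> (2,3): empty -> OK
All cells valid: yes

Answer: yes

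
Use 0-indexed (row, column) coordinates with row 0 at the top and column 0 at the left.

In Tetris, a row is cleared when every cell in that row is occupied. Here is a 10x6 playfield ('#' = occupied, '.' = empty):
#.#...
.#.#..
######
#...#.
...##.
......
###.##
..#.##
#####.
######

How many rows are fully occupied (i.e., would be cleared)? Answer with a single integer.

Check each row:
  row 0: 4 empty cells -> not full
  row 1: 4 empty cells -> not full
  row 2: 0 empty cells -> FULL (clear)
  row 3: 4 empty cells -> not full
  row 4: 4 empty cells -> not full
  row 5: 6 empty cells -> not full
  row 6: 1 empty cell -> not full
  row 7: 3 empty cells -> not full
  row 8: 1 empty cell -> not full
  row 9: 0 empty cells -> FULL (clear)
Total rows cleared: 2

Answer: 2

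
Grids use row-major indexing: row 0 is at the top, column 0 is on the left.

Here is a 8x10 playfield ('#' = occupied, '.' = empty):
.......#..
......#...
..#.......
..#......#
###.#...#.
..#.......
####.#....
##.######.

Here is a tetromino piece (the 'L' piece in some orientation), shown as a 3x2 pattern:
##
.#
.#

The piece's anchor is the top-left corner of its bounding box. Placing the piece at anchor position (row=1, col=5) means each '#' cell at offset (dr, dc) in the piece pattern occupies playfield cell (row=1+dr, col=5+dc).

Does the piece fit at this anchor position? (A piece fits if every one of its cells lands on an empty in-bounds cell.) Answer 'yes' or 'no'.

Check each piece cell at anchor (1, 5):
  offset (0,0) -> (1,5): empty -> OK
  offset (0,1) -> (1,6): occupied ('#') -> FAIL
  offset (1,1) -> (2,6): empty -> OK
  offset (2,1) -> (3,6): empty -> OK
All cells valid: no

Answer: no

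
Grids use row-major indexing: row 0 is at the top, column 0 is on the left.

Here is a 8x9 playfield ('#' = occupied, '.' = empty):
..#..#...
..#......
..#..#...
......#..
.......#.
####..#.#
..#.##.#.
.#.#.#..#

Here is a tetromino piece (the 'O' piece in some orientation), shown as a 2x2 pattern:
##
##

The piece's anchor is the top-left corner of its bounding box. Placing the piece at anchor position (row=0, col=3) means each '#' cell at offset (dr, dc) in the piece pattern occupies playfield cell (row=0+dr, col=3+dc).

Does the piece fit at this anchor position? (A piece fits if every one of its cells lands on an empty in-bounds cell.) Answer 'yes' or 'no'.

Check each piece cell at anchor (0, 3):
  offset (0,0) -> (0,3): empty -> OK
  offset (0,1) -> (0,4): empty -> OK
  offset (1,0) -> (1,3): empty -> OK
  offset (1,1) -> (1,4): empty -> OK
All cells valid: yes

Answer: yes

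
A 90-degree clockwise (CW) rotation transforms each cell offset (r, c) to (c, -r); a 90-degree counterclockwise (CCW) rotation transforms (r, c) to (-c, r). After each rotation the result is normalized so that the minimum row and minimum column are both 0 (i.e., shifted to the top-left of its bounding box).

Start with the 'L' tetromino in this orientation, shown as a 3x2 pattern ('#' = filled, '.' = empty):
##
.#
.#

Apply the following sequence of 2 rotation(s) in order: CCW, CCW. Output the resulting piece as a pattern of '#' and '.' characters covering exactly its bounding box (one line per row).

Answer: #.
#.
##

Derivation:
Start:
##
.#
.#
After rotation 1 (CCW):
###
#..
After rotation 2 (CCW):
#.
#.
##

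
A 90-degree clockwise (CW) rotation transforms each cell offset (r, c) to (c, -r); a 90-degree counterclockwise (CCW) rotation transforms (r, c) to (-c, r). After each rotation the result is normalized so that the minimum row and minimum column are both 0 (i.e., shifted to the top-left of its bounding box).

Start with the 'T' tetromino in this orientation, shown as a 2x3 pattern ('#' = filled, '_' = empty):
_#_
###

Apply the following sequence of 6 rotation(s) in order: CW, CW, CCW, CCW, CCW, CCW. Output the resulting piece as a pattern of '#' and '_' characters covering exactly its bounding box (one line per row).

Start:
_#_
###
After rotation 1 (CW):
#_
##
#_
After rotation 2 (CW):
###
_#_
After rotation 3 (CCW):
#_
##
#_
After rotation 4 (CCW):
_#_
###
After rotation 5 (CCW):
_#
##
_#
After rotation 6 (CCW):
###
_#_

Answer: ###
_#_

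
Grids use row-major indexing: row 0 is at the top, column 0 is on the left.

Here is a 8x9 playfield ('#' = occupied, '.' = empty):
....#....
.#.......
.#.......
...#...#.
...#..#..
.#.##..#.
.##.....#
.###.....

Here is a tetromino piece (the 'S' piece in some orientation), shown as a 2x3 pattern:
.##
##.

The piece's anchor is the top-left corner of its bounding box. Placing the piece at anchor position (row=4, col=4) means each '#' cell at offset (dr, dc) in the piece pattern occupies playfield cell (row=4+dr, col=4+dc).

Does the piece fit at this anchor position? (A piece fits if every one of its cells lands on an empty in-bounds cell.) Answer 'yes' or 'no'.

Check each piece cell at anchor (4, 4):
  offset (0,1) -> (4,5): empty -> OK
  offset (0,2) -> (4,6): occupied ('#') -> FAIL
  offset (1,0) -> (5,4): occupied ('#') -> FAIL
  offset (1,1) -> (5,5): empty -> OK
All cells valid: no

Answer: no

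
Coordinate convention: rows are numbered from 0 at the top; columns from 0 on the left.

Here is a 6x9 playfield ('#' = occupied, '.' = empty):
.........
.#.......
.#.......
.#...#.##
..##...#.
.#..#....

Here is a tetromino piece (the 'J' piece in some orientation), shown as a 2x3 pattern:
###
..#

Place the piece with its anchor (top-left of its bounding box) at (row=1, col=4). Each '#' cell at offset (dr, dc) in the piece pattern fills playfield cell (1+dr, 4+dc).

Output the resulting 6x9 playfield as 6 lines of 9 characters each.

Fill (1+0,4+0) = (1,4)
Fill (1+0,4+1) = (1,5)
Fill (1+0,4+2) = (1,6)
Fill (1+1,4+2) = (2,6)

Answer: .........
.#..###..
.#....#..
.#...#.##
..##...#.
.#..#....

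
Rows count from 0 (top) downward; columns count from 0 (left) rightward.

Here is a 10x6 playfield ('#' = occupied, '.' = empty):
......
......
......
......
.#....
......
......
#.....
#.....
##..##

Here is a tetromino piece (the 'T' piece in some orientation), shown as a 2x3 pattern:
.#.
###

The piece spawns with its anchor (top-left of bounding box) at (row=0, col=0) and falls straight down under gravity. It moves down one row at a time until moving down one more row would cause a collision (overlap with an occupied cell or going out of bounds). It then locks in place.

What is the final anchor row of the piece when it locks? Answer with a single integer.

Spawn at (row=0, col=0). Try each row:
  row 0: fits
  row 1: fits
  row 2: fits
  row 3: blocked -> lock at row 2

Answer: 2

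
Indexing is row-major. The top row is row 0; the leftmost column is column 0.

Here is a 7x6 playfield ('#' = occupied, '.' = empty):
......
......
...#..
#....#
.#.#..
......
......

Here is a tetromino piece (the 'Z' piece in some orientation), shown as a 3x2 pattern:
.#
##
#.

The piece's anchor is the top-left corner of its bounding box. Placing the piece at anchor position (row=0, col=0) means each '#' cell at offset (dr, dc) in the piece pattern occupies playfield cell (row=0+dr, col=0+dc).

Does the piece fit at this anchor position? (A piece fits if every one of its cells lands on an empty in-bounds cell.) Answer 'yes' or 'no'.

Answer: yes

Derivation:
Check each piece cell at anchor (0, 0):
  offset (0,1) -> (0,1): empty -> OK
  offset (1,0) -> (1,0): empty -> OK
  offset (1,1) -> (1,1): empty -> OK
  offset (2,0) -> (2,0): empty -> OK
All cells valid: yes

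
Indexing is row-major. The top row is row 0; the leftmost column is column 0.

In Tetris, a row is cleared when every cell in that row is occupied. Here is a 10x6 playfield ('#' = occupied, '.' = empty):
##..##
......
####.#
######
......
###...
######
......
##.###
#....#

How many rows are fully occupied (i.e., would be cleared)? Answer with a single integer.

Check each row:
  row 0: 2 empty cells -> not full
  row 1: 6 empty cells -> not full
  row 2: 1 empty cell -> not full
  row 3: 0 empty cells -> FULL (clear)
  row 4: 6 empty cells -> not full
  row 5: 3 empty cells -> not full
  row 6: 0 empty cells -> FULL (clear)
  row 7: 6 empty cells -> not full
  row 8: 1 empty cell -> not full
  row 9: 4 empty cells -> not full
Total rows cleared: 2

Answer: 2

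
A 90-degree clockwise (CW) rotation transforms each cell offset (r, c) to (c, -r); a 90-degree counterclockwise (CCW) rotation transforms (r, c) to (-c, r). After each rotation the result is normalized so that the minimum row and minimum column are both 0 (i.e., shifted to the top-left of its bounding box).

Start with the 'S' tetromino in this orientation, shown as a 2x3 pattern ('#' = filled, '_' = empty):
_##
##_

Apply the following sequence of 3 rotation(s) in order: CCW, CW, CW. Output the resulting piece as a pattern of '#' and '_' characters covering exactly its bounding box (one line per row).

Answer: #_
##
_#

Derivation:
Start:
_##
##_
After rotation 1 (CCW):
#_
##
_#
After rotation 2 (CW):
_##
##_
After rotation 3 (CW):
#_
##
_#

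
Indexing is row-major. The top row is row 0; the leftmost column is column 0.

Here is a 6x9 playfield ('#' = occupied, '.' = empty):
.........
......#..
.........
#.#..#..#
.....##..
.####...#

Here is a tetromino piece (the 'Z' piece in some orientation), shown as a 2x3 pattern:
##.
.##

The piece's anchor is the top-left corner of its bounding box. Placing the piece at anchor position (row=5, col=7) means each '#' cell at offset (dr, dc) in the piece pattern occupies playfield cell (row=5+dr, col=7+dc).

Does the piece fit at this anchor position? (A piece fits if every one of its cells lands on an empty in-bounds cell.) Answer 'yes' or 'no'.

Answer: no

Derivation:
Check each piece cell at anchor (5, 7):
  offset (0,0) -> (5,7): empty -> OK
  offset (0,1) -> (5,8): occupied ('#') -> FAIL
  offset (1,1) -> (6,8): out of bounds -> FAIL
  offset (1,2) -> (6,9): out of bounds -> FAIL
All cells valid: no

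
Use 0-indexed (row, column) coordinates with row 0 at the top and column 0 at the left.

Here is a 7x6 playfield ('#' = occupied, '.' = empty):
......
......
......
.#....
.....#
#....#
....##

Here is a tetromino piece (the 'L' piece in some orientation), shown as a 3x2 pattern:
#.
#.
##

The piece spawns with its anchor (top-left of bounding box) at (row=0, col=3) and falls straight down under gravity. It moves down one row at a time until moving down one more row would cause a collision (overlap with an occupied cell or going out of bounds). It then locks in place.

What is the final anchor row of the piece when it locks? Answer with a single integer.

Answer: 3

Derivation:
Spawn at (row=0, col=3). Try each row:
  row 0: fits
  row 1: fits
  row 2: fits
  row 3: fits
  row 4: blocked -> lock at row 3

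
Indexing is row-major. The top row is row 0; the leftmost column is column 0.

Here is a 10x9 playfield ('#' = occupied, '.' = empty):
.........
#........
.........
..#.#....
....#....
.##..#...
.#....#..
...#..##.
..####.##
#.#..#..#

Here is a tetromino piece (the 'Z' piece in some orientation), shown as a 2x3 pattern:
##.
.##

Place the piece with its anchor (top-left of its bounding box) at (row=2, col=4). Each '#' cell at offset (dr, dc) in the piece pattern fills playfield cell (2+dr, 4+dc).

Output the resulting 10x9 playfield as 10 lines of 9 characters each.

Answer: .........
#........
....##...
..#.###..
....#....
.##..#...
.#....#..
...#..##.
..####.##
#.#..#..#

Derivation:
Fill (2+0,4+0) = (2,4)
Fill (2+0,4+1) = (2,5)
Fill (2+1,4+1) = (3,5)
Fill (2+1,4+2) = (3,6)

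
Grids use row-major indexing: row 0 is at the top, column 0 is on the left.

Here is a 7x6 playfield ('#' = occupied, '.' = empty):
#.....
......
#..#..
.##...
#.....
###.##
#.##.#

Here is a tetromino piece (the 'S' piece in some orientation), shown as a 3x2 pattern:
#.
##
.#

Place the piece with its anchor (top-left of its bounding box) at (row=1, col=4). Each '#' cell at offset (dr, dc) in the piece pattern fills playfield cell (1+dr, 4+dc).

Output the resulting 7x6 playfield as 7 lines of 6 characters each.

Fill (1+0,4+0) = (1,4)
Fill (1+1,4+0) = (2,4)
Fill (1+1,4+1) = (2,5)
Fill (1+2,4+1) = (3,5)

Answer: #.....
....#.
#..###
.##..#
#.....
###.##
#.##.#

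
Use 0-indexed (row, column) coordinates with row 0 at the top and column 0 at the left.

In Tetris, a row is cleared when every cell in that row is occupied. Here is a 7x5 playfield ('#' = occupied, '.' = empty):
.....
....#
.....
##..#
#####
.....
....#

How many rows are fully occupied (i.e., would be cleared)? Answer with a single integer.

Check each row:
  row 0: 5 empty cells -> not full
  row 1: 4 empty cells -> not full
  row 2: 5 empty cells -> not full
  row 3: 2 empty cells -> not full
  row 4: 0 empty cells -> FULL (clear)
  row 5: 5 empty cells -> not full
  row 6: 4 empty cells -> not full
Total rows cleared: 1

Answer: 1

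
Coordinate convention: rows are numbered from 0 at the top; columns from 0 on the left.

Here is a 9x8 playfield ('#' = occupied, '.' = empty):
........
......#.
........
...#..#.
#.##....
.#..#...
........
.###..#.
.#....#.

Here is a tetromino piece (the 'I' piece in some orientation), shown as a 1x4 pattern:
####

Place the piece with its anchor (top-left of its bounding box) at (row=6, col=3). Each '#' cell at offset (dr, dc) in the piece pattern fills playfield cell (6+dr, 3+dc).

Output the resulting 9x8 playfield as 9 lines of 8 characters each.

Fill (6+0,3+0) = (6,3)
Fill (6+0,3+1) = (6,4)
Fill (6+0,3+2) = (6,5)
Fill (6+0,3+3) = (6,6)

Answer: ........
......#.
........
...#..#.
#.##....
.#..#...
...####.
.###..#.
.#....#.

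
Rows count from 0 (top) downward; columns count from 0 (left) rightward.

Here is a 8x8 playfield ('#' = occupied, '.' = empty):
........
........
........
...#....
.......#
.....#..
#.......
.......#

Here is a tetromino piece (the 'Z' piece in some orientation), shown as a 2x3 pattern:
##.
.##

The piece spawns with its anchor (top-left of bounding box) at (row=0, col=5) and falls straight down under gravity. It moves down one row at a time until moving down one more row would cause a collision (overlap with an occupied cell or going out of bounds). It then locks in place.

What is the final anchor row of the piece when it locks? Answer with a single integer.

Answer: 2

Derivation:
Spawn at (row=0, col=5). Try each row:
  row 0: fits
  row 1: fits
  row 2: fits
  row 3: blocked -> lock at row 2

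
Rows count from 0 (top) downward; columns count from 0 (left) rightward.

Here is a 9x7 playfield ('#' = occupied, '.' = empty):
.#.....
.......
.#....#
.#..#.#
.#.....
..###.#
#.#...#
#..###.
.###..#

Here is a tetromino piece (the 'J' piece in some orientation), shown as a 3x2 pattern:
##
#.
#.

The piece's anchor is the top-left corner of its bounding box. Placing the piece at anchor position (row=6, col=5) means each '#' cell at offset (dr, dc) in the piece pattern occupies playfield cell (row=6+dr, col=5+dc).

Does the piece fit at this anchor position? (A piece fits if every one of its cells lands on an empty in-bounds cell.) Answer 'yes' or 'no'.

Answer: no

Derivation:
Check each piece cell at anchor (6, 5):
  offset (0,0) -> (6,5): empty -> OK
  offset (0,1) -> (6,6): occupied ('#') -> FAIL
  offset (1,0) -> (7,5): occupied ('#') -> FAIL
  offset (2,0) -> (8,5): empty -> OK
All cells valid: no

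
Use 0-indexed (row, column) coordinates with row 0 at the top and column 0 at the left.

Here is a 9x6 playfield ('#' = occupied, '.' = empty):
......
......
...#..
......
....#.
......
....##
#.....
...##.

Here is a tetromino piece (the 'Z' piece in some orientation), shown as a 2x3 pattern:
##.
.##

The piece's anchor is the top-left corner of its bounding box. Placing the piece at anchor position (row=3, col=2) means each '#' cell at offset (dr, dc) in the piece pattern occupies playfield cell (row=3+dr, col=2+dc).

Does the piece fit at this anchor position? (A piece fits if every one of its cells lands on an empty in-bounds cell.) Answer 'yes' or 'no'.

Answer: no

Derivation:
Check each piece cell at anchor (3, 2):
  offset (0,0) -> (3,2): empty -> OK
  offset (0,1) -> (3,3): empty -> OK
  offset (1,1) -> (4,3): empty -> OK
  offset (1,2) -> (4,4): occupied ('#') -> FAIL
All cells valid: no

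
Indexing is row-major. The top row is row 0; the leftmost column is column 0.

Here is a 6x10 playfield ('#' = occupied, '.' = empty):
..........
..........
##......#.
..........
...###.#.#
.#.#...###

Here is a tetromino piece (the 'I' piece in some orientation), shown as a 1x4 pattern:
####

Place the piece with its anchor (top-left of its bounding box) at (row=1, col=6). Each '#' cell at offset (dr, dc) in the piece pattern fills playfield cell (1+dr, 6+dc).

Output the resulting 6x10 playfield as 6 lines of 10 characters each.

Answer: ..........
......####
##......#.
..........
...###.#.#
.#.#...###

Derivation:
Fill (1+0,6+0) = (1,6)
Fill (1+0,6+1) = (1,7)
Fill (1+0,6+2) = (1,8)
Fill (1+0,6+3) = (1,9)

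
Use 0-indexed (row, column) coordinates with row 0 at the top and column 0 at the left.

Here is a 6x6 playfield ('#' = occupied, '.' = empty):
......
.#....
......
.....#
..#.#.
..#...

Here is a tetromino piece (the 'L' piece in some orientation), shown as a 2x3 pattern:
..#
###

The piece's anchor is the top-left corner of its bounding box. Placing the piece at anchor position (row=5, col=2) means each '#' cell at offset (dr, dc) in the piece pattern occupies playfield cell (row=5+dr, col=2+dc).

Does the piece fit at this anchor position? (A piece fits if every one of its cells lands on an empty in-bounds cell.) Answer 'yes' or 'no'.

Check each piece cell at anchor (5, 2):
  offset (0,2) -> (5,4): empty -> OK
  offset (1,0) -> (6,2): out of bounds -> FAIL
  offset (1,1) -> (6,3): out of bounds -> FAIL
  offset (1,2) -> (6,4): out of bounds -> FAIL
All cells valid: no

Answer: no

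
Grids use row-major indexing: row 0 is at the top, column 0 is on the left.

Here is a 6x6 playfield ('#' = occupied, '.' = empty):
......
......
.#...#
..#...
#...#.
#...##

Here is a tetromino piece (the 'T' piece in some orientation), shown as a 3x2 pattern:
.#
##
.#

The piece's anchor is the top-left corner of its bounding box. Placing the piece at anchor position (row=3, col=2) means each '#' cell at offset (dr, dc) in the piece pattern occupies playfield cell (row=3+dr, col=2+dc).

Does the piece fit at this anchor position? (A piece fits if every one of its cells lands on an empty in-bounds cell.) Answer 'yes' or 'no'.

Check each piece cell at anchor (3, 2):
  offset (0,1) -> (3,3): empty -> OK
  offset (1,0) -> (4,2): empty -> OK
  offset (1,1) -> (4,3): empty -> OK
  offset (2,1) -> (5,3): empty -> OK
All cells valid: yes

Answer: yes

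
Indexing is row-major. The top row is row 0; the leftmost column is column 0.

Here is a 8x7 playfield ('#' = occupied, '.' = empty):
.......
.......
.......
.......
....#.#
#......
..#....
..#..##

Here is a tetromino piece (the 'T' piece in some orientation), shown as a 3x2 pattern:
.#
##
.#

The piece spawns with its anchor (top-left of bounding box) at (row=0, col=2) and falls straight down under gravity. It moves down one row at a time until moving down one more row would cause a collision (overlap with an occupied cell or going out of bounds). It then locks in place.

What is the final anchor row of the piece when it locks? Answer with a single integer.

Answer: 4

Derivation:
Spawn at (row=0, col=2). Try each row:
  row 0: fits
  row 1: fits
  row 2: fits
  row 3: fits
  row 4: fits
  row 5: blocked -> lock at row 4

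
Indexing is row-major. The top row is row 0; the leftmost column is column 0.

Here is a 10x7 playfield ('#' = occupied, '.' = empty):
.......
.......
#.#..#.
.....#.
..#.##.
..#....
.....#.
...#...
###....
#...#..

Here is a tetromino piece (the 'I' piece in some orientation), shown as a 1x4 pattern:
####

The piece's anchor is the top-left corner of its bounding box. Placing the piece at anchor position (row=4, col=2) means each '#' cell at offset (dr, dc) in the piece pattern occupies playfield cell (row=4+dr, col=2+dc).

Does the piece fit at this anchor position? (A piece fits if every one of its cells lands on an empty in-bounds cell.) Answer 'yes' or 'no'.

Answer: no

Derivation:
Check each piece cell at anchor (4, 2):
  offset (0,0) -> (4,2): occupied ('#') -> FAIL
  offset (0,1) -> (4,3): empty -> OK
  offset (0,2) -> (4,4): occupied ('#') -> FAIL
  offset (0,3) -> (4,5): occupied ('#') -> FAIL
All cells valid: no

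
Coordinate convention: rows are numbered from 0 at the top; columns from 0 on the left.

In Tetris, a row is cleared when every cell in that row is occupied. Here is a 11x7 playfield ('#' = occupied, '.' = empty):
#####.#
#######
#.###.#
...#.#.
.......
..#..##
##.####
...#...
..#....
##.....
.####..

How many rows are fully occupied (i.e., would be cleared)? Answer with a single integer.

Answer: 1

Derivation:
Check each row:
  row 0: 1 empty cell -> not full
  row 1: 0 empty cells -> FULL (clear)
  row 2: 2 empty cells -> not full
  row 3: 5 empty cells -> not full
  row 4: 7 empty cells -> not full
  row 5: 4 empty cells -> not full
  row 6: 1 empty cell -> not full
  row 7: 6 empty cells -> not full
  row 8: 6 empty cells -> not full
  row 9: 5 empty cells -> not full
  row 10: 3 empty cells -> not full
Total rows cleared: 1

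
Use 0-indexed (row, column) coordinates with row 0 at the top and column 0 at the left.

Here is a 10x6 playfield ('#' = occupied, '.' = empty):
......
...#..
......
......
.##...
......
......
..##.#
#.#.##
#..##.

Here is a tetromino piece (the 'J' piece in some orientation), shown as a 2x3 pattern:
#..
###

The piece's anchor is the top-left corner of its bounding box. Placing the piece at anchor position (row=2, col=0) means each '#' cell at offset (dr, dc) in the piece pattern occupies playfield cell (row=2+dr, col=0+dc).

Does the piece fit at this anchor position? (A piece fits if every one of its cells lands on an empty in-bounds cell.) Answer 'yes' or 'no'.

Check each piece cell at anchor (2, 0):
  offset (0,0) -> (2,0): empty -> OK
  offset (1,0) -> (3,0): empty -> OK
  offset (1,1) -> (3,1): empty -> OK
  offset (1,2) -> (3,2): empty -> OK
All cells valid: yes

Answer: yes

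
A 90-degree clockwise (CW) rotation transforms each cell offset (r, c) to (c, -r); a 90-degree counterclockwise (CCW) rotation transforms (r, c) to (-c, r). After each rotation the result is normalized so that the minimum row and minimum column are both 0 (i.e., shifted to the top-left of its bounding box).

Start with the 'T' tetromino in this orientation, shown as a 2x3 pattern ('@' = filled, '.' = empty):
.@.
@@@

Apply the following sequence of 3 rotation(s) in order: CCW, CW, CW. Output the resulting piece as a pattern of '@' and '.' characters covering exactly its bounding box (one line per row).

Start:
.@.
@@@
After rotation 1 (CCW):
.@
@@
.@
After rotation 2 (CW):
.@.
@@@
After rotation 3 (CW):
@.
@@
@.

Answer: @.
@@
@.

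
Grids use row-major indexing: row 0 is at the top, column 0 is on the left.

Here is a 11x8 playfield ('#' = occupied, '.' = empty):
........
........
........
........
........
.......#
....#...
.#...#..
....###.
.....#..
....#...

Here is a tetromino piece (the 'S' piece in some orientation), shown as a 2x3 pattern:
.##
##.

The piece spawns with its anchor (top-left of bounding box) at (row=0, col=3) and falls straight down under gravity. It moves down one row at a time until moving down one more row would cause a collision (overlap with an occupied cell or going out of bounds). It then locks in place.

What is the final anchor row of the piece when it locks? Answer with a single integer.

Answer: 4

Derivation:
Spawn at (row=0, col=3). Try each row:
  row 0: fits
  row 1: fits
  row 2: fits
  row 3: fits
  row 4: fits
  row 5: blocked -> lock at row 4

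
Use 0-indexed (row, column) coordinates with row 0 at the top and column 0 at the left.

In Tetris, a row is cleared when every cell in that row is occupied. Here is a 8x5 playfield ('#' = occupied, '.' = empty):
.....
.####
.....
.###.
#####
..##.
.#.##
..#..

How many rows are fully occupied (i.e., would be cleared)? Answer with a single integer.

Check each row:
  row 0: 5 empty cells -> not full
  row 1: 1 empty cell -> not full
  row 2: 5 empty cells -> not full
  row 3: 2 empty cells -> not full
  row 4: 0 empty cells -> FULL (clear)
  row 5: 3 empty cells -> not full
  row 6: 2 empty cells -> not full
  row 7: 4 empty cells -> not full
Total rows cleared: 1

Answer: 1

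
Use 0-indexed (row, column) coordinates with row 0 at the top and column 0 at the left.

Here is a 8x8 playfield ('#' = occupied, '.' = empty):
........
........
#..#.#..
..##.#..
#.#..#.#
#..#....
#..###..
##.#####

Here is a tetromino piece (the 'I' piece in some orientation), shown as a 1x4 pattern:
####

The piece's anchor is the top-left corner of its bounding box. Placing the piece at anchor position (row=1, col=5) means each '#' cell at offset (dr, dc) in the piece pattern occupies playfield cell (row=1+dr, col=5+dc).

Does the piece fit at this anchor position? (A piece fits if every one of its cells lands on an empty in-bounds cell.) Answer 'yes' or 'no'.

Check each piece cell at anchor (1, 5):
  offset (0,0) -> (1,5): empty -> OK
  offset (0,1) -> (1,6): empty -> OK
  offset (0,2) -> (1,7): empty -> OK
  offset (0,3) -> (1,8): out of bounds -> FAIL
All cells valid: no

Answer: no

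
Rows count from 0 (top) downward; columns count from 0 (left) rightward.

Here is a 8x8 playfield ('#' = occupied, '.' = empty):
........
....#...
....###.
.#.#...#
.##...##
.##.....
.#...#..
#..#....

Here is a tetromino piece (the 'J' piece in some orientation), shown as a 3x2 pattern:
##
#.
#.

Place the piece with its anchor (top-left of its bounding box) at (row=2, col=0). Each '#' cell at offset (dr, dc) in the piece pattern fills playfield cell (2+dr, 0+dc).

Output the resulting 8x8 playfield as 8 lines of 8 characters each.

Answer: ........
....#...
##..###.
##.#...#
###...##
.##.....
.#...#..
#..#....

Derivation:
Fill (2+0,0+0) = (2,0)
Fill (2+0,0+1) = (2,1)
Fill (2+1,0+0) = (3,0)
Fill (2+2,0+0) = (4,0)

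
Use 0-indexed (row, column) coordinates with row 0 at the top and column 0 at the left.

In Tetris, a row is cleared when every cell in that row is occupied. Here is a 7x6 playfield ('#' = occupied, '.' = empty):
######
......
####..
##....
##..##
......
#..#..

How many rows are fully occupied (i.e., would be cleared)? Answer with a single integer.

Answer: 1

Derivation:
Check each row:
  row 0: 0 empty cells -> FULL (clear)
  row 1: 6 empty cells -> not full
  row 2: 2 empty cells -> not full
  row 3: 4 empty cells -> not full
  row 4: 2 empty cells -> not full
  row 5: 6 empty cells -> not full
  row 6: 4 empty cells -> not full
Total rows cleared: 1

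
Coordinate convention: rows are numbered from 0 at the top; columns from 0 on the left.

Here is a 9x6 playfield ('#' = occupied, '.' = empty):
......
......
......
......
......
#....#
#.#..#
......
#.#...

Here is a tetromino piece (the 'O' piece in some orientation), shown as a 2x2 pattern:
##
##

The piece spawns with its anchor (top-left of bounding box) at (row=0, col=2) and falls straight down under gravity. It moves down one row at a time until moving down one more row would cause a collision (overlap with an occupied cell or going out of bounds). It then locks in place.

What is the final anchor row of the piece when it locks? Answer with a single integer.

Spawn at (row=0, col=2). Try each row:
  row 0: fits
  row 1: fits
  row 2: fits
  row 3: fits
  row 4: fits
  row 5: blocked -> lock at row 4

Answer: 4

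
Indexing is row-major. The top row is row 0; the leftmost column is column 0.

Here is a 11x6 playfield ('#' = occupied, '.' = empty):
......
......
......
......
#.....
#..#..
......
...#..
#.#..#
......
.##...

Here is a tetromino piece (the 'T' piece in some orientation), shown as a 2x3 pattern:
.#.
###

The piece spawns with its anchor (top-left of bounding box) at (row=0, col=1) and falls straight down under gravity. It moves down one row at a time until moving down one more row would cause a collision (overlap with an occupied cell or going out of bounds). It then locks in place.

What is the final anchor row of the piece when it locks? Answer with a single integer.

Answer: 3

Derivation:
Spawn at (row=0, col=1). Try each row:
  row 0: fits
  row 1: fits
  row 2: fits
  row 3: fits
  row 4: blocked -> lock at row 3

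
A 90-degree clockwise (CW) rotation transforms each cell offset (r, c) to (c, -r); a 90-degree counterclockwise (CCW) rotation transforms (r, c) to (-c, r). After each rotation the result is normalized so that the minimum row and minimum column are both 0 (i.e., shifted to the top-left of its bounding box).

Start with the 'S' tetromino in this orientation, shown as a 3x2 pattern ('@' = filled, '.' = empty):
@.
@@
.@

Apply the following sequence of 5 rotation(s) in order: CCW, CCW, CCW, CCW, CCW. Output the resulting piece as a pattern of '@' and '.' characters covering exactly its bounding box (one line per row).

Start:
@.
@@
.@
After rotation 1 (CCW):
.@@
@@.
After rotation 2 (CCW):
@.
@@
.@
After rotation 3 (CCW):
.@@
@@.
After rotation 4 (CCW):
@.
@@
.@
After rotation 5 (CCW):
.@@
@@.

Answer: .@@
@@.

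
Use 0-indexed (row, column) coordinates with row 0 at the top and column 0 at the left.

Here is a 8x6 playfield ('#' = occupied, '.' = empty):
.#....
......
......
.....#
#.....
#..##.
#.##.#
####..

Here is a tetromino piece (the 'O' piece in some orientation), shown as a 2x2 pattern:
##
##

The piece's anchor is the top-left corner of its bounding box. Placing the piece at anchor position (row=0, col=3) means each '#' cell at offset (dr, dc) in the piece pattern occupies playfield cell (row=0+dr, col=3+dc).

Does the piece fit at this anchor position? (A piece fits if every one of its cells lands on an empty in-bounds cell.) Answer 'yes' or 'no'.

Answer: yes

Derivation:
Check each piece cell at anchor (0, 3):
  offset (0,0) -> (0,3): empty -> OK
  offset (0,1) -> (0,4): empty -> OK
  offset (1,0) -> (1,3): empty -> OK
  offset (1,1) -> (1,4): empty -> OK
All cells valid: yes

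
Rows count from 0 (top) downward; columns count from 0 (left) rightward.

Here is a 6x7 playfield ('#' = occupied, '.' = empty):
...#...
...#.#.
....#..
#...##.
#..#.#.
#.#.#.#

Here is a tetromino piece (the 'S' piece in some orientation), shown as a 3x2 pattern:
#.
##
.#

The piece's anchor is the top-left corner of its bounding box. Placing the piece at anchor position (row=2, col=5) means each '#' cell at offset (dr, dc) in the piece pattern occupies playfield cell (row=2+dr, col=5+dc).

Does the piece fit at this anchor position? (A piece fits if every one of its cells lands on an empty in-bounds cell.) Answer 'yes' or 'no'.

Answer: no

Derivation:
Check each piece cell at anchor (2, 5):
  offset (0,0) -> (2,5): empty -> OK
  offset (1,0) -> (3,5): occupied ('#') -> FAIL
  offset (1,1) -> (3,6): empty -> OK
  offset (2,1) -> (4,6): empty -> OK
All cells valid: no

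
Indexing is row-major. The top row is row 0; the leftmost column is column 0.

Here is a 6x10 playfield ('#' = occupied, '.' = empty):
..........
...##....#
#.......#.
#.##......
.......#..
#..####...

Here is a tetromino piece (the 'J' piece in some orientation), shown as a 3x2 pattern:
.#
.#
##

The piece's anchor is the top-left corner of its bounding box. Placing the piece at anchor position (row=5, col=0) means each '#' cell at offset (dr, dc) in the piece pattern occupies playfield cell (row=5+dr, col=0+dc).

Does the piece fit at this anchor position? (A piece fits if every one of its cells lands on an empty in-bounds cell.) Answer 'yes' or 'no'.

Check each piece cell at anchor (5, 0):
  offset (0,1) -> (5,1): empty -> OK
  offset (1,1) -> (6,1): out of bounds -> FAIL
  offset (2,0) -> (7,0): out of bounds -> FAIL
  offset (2,1) -> (7,1): out of bounds -> FAIL
All cells valid: no

Answer: no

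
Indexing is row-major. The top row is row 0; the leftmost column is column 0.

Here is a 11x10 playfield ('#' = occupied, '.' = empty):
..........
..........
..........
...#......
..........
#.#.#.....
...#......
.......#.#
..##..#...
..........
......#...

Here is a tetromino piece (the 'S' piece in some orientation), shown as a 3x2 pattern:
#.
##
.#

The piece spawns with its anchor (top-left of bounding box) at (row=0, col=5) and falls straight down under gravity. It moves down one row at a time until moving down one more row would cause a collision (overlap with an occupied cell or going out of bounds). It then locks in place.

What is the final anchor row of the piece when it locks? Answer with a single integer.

Answer: 5

Derivation:
Spawn at (row=0, col=5). Try each row:
  row 0: fits
  row 1: fits
  row 2: fits
  row 3: fits
  row 4: fits
  row 5: fits
  row 6: blocked -> lock at row 5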